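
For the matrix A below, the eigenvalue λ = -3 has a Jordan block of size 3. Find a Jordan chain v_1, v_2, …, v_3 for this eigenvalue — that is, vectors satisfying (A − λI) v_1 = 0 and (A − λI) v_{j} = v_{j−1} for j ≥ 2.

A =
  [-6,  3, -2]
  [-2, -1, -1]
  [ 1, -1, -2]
A Jordan chain for λ = -3 of length 3:
v_1 = (1, 1, 0)ᵀ
v_2 = (-3, -2, 1)ᵀ
v_3 = (1, 0, 0)ᵀ

Let N = A − (-3)·I. We want v_3 with N^3 v_3 = 0 but N^2 v_3 ≠ 0; then v_{j-1} := N · v_j for j = 3, …, 2.

Pick v_3 = (1, 0, 0)ᵀ.
Then v_2 = N · v_3 = (-3, -2, 1)ᵀ.
Then v_1 = N · v_2 = (1, 1, 0)ᵀ.

Sanity check: (A − (-3)·I) v_1 = (0, 0, 0)ᵀ = 0. ✓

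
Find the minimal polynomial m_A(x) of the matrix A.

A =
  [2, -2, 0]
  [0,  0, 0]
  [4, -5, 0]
x^3 - 2*x^2

The characteristic polynomial is χ_A(x) = x^2*(x - 2), so the eigenvalues are known. The minimal polynomial is
  m_A(x) = Π_λ (x − λ)^{k_λ}
where k_λ is the size of the *largest* Jordan block for λ (equivalently, the smallest k with (A − λI)^k v = 0 for every generalised eigenvector v of λ).

  λ = 0: largest Jordan block has size 2, contributing (x − 0)^2
  λ = 2: largest Jordan block has size 1, contributing (x − 2)

So m_A(x) = x^2*(x - 2) = x^3 - 2*x^2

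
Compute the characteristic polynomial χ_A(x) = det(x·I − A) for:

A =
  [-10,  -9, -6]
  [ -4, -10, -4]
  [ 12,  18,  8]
x^3 + 12*x^2 + 48*x + 64

Expanding det(x·I − A) (e.g. by cofactor expansion or by noting that A is similar to its Jordan form J, which has the same characteristic polynomial as A) gives
  χ_A(x) = x^3 + 12*x^2 + 48*x + 64
which factors as (x + 4)^3. The eigenvalues (with algebraic multiplicities) are λ = -4 with multiplicity 3.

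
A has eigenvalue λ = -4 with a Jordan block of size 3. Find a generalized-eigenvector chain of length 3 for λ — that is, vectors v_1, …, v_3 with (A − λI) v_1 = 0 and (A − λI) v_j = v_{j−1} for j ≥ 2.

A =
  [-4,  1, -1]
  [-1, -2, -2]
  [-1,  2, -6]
A Jordan chain for λ = -4 of length 3:
v_1 = (0, -1, -1)ᵀ
v_2 = (1, 2, 2)ᵀ
v_3 = (0, 1, 0)ᵀ

Let N = A − (-4)·I. We want v_3 with N^3 v_3 = 0 but N^2 v_3 ≠ 0; then v_{j-1} := N · v_j for j = 3, …, 2.

Pick v_3 = (0, 1, 0)ᵀ.
Then v_2 = N · v_3 = (1, 2, 2)ᵀ.
Then v_1 = N · v_2 = (0, -1, -1)ᵀ.

Sanity check: (A − (-4)·I) v_1 = (0, 0, 0)ᵀ = 0. ✓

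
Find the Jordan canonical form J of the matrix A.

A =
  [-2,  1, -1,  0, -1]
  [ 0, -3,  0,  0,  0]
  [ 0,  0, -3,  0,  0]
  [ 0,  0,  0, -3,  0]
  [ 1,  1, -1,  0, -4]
J_2(-3) ⊕ J_1(-3) ⊕ J_1(-3) ⊕ J_1(-3)

The characteristic polynomial is
  det(x·I − A) = x^5 + 15*x^4 + 90*x^3 + 270*x^2 + 405*x + 243 = (x + 3)^5

Eigenvalues and multiplicities (the geometric multiplicity of λ is n − rank(A − λI), which equals the number of Jordan blocks for λ):
  λ = -3: algebraic multiplicity = 5, geometric multiplicity = 4

Determining the block sizes for each eigenvalue:
  λ = -3: 4 blocks summing to 5 forces exactly one block of size 2 and the rest size 1 → block sizes [2, 1, 1, 1]

Assembling the blocks gives a Jordan form
J =
  [-3,  1,  0,  0,  0]
  [ 0, -3,  0,  0,  0]
  [ 0,  0, -3,  0,  0]
  [ 0,  0,  0, -3,  0]
  [ 0,  0,  0,  0, -3]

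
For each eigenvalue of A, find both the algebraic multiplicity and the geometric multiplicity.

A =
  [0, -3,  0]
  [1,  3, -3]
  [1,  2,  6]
λ = 3: alg = 3, geom = 1

Step 1 — factor the characteristic polynomial to read off the algebraic multiplicities:
  χ_A(x) = (x - 3)^3

Step 2 — compute geometric multiplicities via the rank-nullity identity g(λ) = n − rank(A − λI):
  rank(A − (3)·I) = 2, so dim ker(A − (3)·I) = n − 2 = 1

Summary:
  λ = 3: algebraic multiplicity = 3, geometric multiplicity = 1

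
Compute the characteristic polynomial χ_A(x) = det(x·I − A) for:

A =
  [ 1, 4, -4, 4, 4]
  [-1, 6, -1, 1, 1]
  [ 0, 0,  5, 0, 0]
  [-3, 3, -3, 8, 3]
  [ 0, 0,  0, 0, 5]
x^5 - 25*x^4 + 250*x^3 - 1250*x^2 + 3125*x - 3125

Expanding det(x·I − A) (e.g. by cofactor expansion or by noting that A is similar to its Jordan form J, which has the same characteristic polynomial as A) gives
  χ_A(x) = x^5 - 25*x^4 + 250*x^3 - 1250*x^2 + 3125*x - 3125
which factors as (x - 5)^5. The eigenvalues (with algebraic multiplicities) are λ = 5 with multiplicity 5.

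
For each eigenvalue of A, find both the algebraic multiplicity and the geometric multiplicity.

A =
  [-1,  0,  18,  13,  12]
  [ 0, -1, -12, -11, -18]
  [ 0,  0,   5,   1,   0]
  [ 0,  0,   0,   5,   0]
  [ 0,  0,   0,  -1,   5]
λ = -1: alg = 2, geom = 2; λ = 5: alg = 3, geom = 2

Step 1 — factor the characteristic polynomial to read off the algebraic multiplicities:
  χ_A(x) = (x - 5)^3*(x + 1)^2

Step 2 — compute geometric multiplicities via the rank-nullity identity g(λ) = n − rank(A − λI):
  rank(A − (-1)·I) = 3, so dim ker(A − (-1)·I) = n − 3 = 2
  rank(A − (5)·I) = 3, so dim ker(A − (5)·I) = n − 3 = 2

Summary:
  λ = -1: algebraic multiplicity = 2, geometric multiplicity = 2
  λ = 5: algebraic multiplicity = 3, geometric multiplicity = 2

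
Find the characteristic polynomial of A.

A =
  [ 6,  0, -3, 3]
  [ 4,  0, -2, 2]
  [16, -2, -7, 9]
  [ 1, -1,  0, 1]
x^4

Expanding det(x·I − A) (e.g. by cofactor expansion or by noting that A is similar to its Jordan form J, which has the same characteristic polynomial as A) gives
  χ_A(x) = x^4
which factors as x^4. The eigenvalues (with algebraic multiplicities) are λ = 0 with multiplicity 4.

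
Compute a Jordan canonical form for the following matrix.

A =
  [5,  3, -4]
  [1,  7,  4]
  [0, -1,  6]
J_3(6)

The characteristic polynomial is
  det(x·I − A) = x^3 - 18*x^2 + 108*x - 216 = (x - 6)^3

Eigenvalues and multiplicities (the geometric multiplicity of λ is n − rank(A − λI), which equals the number of Jordan blocks for λ):
  λ = 6: algebraic multiplicity = 3, geometric multiplicity = 1

Determining the block sizes for each eigenvalue:
  λ = 6: one block (gm = 1), so the single block has size am = 3 → block sizes [3]

Assembling the blocks gives a Jordan form
J =
  [6, 1, 0]
  [0, 6, 1]
  [0, 0, 6]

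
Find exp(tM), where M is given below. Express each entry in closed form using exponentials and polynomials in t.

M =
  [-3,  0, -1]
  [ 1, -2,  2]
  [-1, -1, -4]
e^{tM} =
  [t^2*exp(-3*t)/2 + exp(-3*t), t^2*exp(-3*t)/2, t^2*exp(-3*t)/2 - t*exp(-3*t)]
  [-t^2*exp(-3*t)/2 + t*exp(-3*t), -t^2*exp(-3*t)/2 + t*exp(-3*t) + exp(-3*t), -t^2*exp(-3*t)/2 + 2*t*exp(-3*t)]
  [-t*exp(-3*t), -t*exp(-3*t), -t*exp(-3*t) + exp(-3*t)]

Strategy: write M = P · J · P⁻¹ where J is a Jordan canonical form, so e^{tM} = P · e^{tJ} · P⁻¹, and e^{tJ} can be computed block-by-block.

M has Jordan form
J =
  [-3,  1,  0]
  [ 0, -3,  1]
  [ 0,  0, -3]
(up to reordering of blocks).

Per-block formulas:
  For a 3×3 Jordan block J_3(-3): exp(t · J_3(-3)) = e^(-3t)·(I + t·N + (t^2/2)·N^2), where N is the 3×3 nilpotent shift.

After assembling e^{tJ} and conjugating by P, we get:

e^{tM} =
  [t^2*exp(-3*t)/2 + exp(-3*t), t^2*exp(-3*t)/2, t^2*exp(-3*t)/2 - t*exp(-3*t)]
  [-t^2*exp(-3*t)/2 + t*exp(-3*t), -t^2*exp(-3*t)/2 + t*exp(-3*t) + exp(-3*t), -t^2*exp(-3*t)/2 + 2*t*exp(-3*t)]
  [-t*exp(-3*t), -t*exp(-3*t), -t*exp(-3*t) + exp(-3*t)]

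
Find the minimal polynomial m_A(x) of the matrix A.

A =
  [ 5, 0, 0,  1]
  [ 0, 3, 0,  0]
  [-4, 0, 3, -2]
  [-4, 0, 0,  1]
x^2 - 6*x + 9

The characteristic polynomial is χ_A(x) = (x - 3)^4, so the eigenvalues are known. The minimal polynomial is
  m_A(x) = Π_λ (x − λ)^{k_λ}
where k_λ is the size of the *largest* Jordan block for λ (equivalently, the smallest k with (A − λI)^k v = 0 for every generalised eigenvector v of λ).

  λ = 3: largest Jordan block has size 2, contributing (x − 3)^2

So m_A(x) = (x - 3)^2 = x^2 - 6*x + 9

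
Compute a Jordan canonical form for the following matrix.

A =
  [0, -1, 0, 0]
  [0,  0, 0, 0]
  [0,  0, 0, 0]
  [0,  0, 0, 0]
J_2(0) ⊕ J_1(0) ⊕ J_1(0)

The characteristic polynomial is
  det(x·I − A) = x^4

Eigenvalues and multiplicities (the geometric multiplicity of λ is n − rank(A − λI), which equals the number of Jordan blocks for λ):
  λ = 0: algebraic multiplicity = 4, geometric multiplicity = 3

Determining the block sizes for each eigenvalue:
  λ = 0: 3 blocks summing to 4 forces exactly one block of size 2 and the rest size 1 → block sizes [2, 1, 1]

Assembling the blocks gives a Jordan form
J =
  [0, 1, 0, 0]
  [0, 0, 0, 0]
  [0, 0, 0, 0]
  [0, 0, 0, 0]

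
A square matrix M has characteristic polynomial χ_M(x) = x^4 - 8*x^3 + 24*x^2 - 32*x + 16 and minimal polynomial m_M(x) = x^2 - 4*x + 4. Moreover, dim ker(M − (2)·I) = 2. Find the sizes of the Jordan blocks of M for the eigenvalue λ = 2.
Block sizes for λ = 2: [2, 2]

Step 1 — from the characteristic polynomial, algebraic multiplicity of λ = 2 is 4. From dim ker(M − (2)·I) = 2, there are exactly 2 Jordan blocks for λ = 2.
Step 2 — from the minimal polynomial, the factor (x − 2)^2 tells us the largest block for λ = 2 has size 2.
Step 3 — with total size 4, 2 blocks, and largest block 2, the block sizes (in nonincreasing order) are [2, 2].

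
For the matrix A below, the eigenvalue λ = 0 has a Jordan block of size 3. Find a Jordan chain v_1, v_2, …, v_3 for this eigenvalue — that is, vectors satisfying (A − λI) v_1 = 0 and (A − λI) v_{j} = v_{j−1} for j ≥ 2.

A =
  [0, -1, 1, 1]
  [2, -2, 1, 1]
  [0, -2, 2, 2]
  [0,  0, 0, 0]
A Jordan chain for λ = 0 of length 3:
v_1 = (-2, -4, -4, 0)ᵀ
v_2 = (0, 2, 0, 0)ᵀ
v_3 = (1, 0, 0, 0)ᵀ

Let N = A − (0)·I. We want v_3 with N^3 v_3 = 0 but N^2 v_3 ≠ 0; then v_{j-1} := N · v_j for j = 3, …, 2.

Pick v_3 = (1, 0, 0, 0)ᵀ.
Then v_2 = N · v_3 = (0, 2, 0, 0)ᵀ.
Then v_1 = N · v_2 = (-2, -4, -4, 0)ᵀ.

Sanity check: (A − (0)·I) v_1 = (0, 0, 0, 0)ᵀ = 0. ✓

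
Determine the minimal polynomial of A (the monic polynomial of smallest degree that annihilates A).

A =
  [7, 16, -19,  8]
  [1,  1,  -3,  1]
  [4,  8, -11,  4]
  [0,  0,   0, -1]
x^3 + 3*x^2 + 3*x + 1

The characteristic polynomial is χ_A(x) = (x + 1)^4, so the eigenvalues are known. The minimal polynomial is
  m_A(x) = Π_λ (x − λ)^{k_λ}
where k_λ is the size of the *largest* Jordan block for λ (equivalently, the smallest k with (A − λI)^k v = 0 for every generalised eigenvector v of λ).

  λ = -1: largest Jordan block has size 3, contributing (x + 1)^3

So m_A(x) = (x + 1)^3 = x^3 + 3*x^2 + 3*x + 1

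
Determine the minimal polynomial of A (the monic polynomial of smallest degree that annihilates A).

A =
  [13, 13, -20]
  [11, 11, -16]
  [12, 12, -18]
x^3 - 6*x^2

The characteristic polynomial is χ_A(x) = x^2*(x - 6), so the eigenvalues are known. The minimal polynomial is
  m_A(x) = Π_λ (x − λ)^{k_λ}
where k_λ is the size of the *largest* Jordan block for λ (equivalently, the smallest k with (A − λI)^k v = 0 for every generalised eigenvector v of λ).

  λ = 0: largest Jordan block has size 2, contributing (x − 0)^2
  λ = 6: largest Jordan block has size 1, contributing (x − 6)

So m_A(x) = x^2*(x - 6) = x^3 - 6*x^2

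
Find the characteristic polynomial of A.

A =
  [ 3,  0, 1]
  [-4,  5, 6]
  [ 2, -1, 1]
x^3 - 9*x^2 + 27*x - 27

Expanding det(x·I − A) (e.g. by cofactor expansion or by noting that A is similar to its Jordan form J, which has the same characteristic polynomial as A) gives
  χ_A(x) = x^3 - 9*x^2 + 27*x - 27
which factors as (x - 3)^3. The eigenvalues (with algebraic multiplicities) are λ = 3 with multiplicity 3.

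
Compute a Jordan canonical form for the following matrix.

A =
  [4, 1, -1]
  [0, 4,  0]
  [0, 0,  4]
J_2(4) ⊕ J_1(4)

The characteristic polynomial is
  det(x·I − A) = x^3 - 12*x^2 + 48*x - 64 = (x - 4)^3

Eigenvalues and multiplicities (the geometric multiplicity of λ is n − rank(A − λI), which equals the number of Jordan blocks for λ):
  λ = 4: algebraic multiplicity = 3, geometric multiplicity = 2

Determining the block sizes for each eigenvalue:
  λ = 4: 2 blocks summing to 3 forces exactly one block of size 2 and the rest size 1 → block sizes [2, 1]

Assembling the blocks gives a Jordan form
J =
  [4, 1, 0]
  [0, 4, 0]
  [0, 0, 4]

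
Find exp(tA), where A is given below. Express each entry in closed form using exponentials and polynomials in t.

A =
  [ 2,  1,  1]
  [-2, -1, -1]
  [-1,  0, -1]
e^{tA} =
  [t^2/2 + 2*t + 1, t^2/2 + t, t]
  [-t^2/2 - 2*t, -t^2/2 - t + 1, -t]
  [-t^2/2 - t, -t^2/2, 1 - t]

Strategy: write A = P · J · P⁻¹ where J is a Jordan canonical form, so e^{tA} = P · e^{tJ} · P⁻¹, and e^{tJ} can be computed block-by-block.

A has Jordan form
J =
  [0, 1, 0]
  [0, 0, 1]
  [0, 0, 0]
(up to reordering of blocks).

Per-block formulas:
  For a 3×3 Jordan block J_3(0): exp(t · J_3(0)) = e^(0t)·(I + t·N + (t^2/2)·N^2), where N is the 3×3 nilpotent shift.

After assembling e^{tJ} and conjugating by P, we get:

e^{tA} =
  [t^2/2 + 2*t + 1, t^2/2 + t, t]
  [-t^2/2 - 2*t, -t^2/2 - t + 1, -t]
  [-t^2/2 - t, -t^2/2, 1 - t]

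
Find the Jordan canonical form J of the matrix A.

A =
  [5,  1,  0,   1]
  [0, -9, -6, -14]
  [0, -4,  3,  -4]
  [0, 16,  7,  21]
J_3(5) ⊕ J_1(5)

The characteristic polynomial is
  det(x·I − A) = x^4 - 20*x^3 + 150*x^2 - 500*x + 625 = (x - 5)^4

Eigenvalues and multiplicities (the geometric multiplicity of λ is n − rank(A − λI), which equals the number of Jordan blocks for λ):
  λ = 5: algebraic multiplicity = 4, geometric multiplicity = 2

Determining the block sizes for each eigenvalue:
  λ = 5: with am = 4 and gm = 2, the partition is not yet determined (e.g. several partitions of 4 into 2 parts exist). Let N = A − (5)·I. Computing rank(N^1) = 2, rank(N^2) = 1, rank(N^3) = 0; the number of blocks of size ≥ j is rank(N^{j−1}) − rank(N^j), giving [2, 1, 1]. So we have 1 block(s) of size 3, 1 block(s) of size 1 → block sizes [3, 1]

Assembling the blocks gives a Jordan form
J =
  [5, 1, 0, 0]
  [0, 5, 1, 0]
  [0, 0, 5, 0]
  [0, 0, 0, 5]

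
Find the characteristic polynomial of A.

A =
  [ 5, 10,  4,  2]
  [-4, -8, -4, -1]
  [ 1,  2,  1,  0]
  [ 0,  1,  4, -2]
x^4 + 4*x^3 + 6*x^2 + 4*x + 1

Expanding det(x·I − A) (e.g. by cofactor expansion or by noting that A is similar to its Jordan form J, which has the same characteristic polynomial as A) gives
  χ_A(x) = x^4 + 4*x^3 + 6*x^2 + 4*x + 1
which factors as (x + 1)^4. The eigenvalues (with algebraic multiplicities) are λ = -1 with multiplicity 4.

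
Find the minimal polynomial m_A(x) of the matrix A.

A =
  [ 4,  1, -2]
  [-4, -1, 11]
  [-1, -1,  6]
x^3 - 9*x^2 + 27*x - 27

The characteristic polynomial is χ_A(x) = (x - 3)^3, so the eigenvalues are known. The minimal polynomial is
  m_A(x) = Π_λ (x − λ)^{k_λ}
where k_λ is the size of the *largest* Jordan block for λ (equivalently, the smallest k with (A − λI)^k v = 0 for every generalised eigenvector v of λ).

  λ = 3: largest Jordan block has size 3, contributing (x − 3)^3

So m_A(x) = (x - 3)^3 = x^3 - 9*x^2 + 27*x - 27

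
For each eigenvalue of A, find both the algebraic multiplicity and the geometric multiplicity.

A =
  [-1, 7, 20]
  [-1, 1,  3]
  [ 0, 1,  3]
λ = 1: alg = 3, geom = 1

Step 1 — factor the characteristic polynomial to read off the algebraic multiplicities:
  χ_A(x) = (x - 1)^3

Step 2 — compute geometric multiplicities via the rank-nullity identity g(λ) = n − rank(A − λI):
  rank(A − (1)·I) = 2, so dim ker(A − (1)·I) = n − 2 = 1

Summary:
  λ = 1: algebraic multiplicity = 3, geometric multiplicity = 1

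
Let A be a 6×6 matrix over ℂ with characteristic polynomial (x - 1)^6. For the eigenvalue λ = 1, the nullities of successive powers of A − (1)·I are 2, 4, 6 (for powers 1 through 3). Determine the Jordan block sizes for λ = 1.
Block sizes for λ = 1: [3, 3]

From the dimensions of kernels of powers, the number of Jordan blocks of size at least j is d_j − d_{j−1} where d_j = dim ker(N^j) (with d_0 = 0). Computing the differences gives [2, 2, 2].
The number of blocks of size exactly k is (#blocks of size ≥ k) − (#blocks of size ≥ k + 1), so the partition is: 2 block(s) of size 3.
In nonincreasing order the block sizes are [3, 3].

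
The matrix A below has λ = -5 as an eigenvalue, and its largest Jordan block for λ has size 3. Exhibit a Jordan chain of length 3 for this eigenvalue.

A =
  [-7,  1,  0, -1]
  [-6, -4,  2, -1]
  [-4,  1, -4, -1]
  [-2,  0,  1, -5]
A Jordan chain for λ = -5 of length 3:
v_1 = (-1, -3, -2, -1)ᵀ
v_2 = (1, 1, 1, 0)ᵀ
v_3 = (0, 1, 0, 0)ᵀ

Let N = A − (-5)·I. We want v_3 with N^3 v_3 = 0 but N^2 v_3 ≠ 0; then v_{j-1} := N · v_j for j = 3, …, 2.

Pick v_3 = (0, 1, 0, 0)ᵀ.
Then v_2 = N · v_3 = (1, 1, 1, 0)ᵀ.
Then v_1 = N · v_2 = (-1, -3, -2, -1)ᵀ.

Sanity check: (A − (-5)·I) v_1 = (0, 0, 0, 0)ᵀ = 0. ✓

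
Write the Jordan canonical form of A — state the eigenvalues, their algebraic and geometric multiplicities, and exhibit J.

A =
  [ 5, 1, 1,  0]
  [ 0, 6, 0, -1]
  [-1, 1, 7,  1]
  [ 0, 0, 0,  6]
J_2(6) ⊕ J_2(6)

The characteristic polynomial is
  det(x·I − A) = x^4 - 24*x^3 + 216*x^2 - 864*x + 1296 = (x - 6)^4

Eigenvalues and multiplicities (the geometric multiplicity of λ is n − rank(A − λI), which equals the number of Jordan blocks for λ):
  λ = 6: algebraic multiplicity = 4, geometric multiplicity = 2

Determining the block sizes for each eigenvalue:
  λ = 6: with am = 4 and gm = 2, the partition is not yet determined (e.g. several partitions of 4 into 2 parts exist). Let N = A − (6)·I. Computing rank(N^1) = 2, rank(N^2) = 0; the number of blocks of size ≥ j is rank(N^{j−1}) − rank(N^j), giving [2, 2]. So we have 2 block(s) of size 2 → block sizes [2, 2]

Assembling the blocks gives a Jordan form
J =
  [6, 1, 0, 0]
  [0, 6, 0, 0]
  [0, 0, 6, 1]
  [0, 0, 0, 6]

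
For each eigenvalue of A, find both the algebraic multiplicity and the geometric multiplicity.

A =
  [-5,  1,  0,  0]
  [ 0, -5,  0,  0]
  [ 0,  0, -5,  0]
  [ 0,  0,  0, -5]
λ = -5: alg = 4, geom = 3

Step 1 — factor the characteristic polynomial to read off the algebraic multiplicities:
  χ_A(x) = (x + 5)^4

Step 2 — compute geometric multiplicities via the rank-nullity identity g(λ) = n − rank(A − λI):
  rank(A − (-5)·I) = 1, so dim ker(A − (-5)·I) = n − 1 = 3

Summary:
  λ = -5: algebraic multiplicity = 4, geometric multiplicity = 3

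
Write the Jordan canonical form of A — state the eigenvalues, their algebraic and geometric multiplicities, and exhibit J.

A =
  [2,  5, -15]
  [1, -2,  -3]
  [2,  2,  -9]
J_2(-3) ⊕ J_1(-3)

The characteristic polynomial is
  det(x·I − A) = x^3 + 9*x^2 + 27*x + 27 = (x + 3)^3

Eigenvalues and multiplicities (the geometric multiplicity of λ is n − rank(A − λI), which equals the number of Jordan blocks for λ):
  λ = -3: algebraic multiplicity = 3, geometric multiplicity = 2

Determining the block sizes for each eigenvalue:
  λ = -3: 2 blocks summing to 3 forces exactly one block of size 2 and the rest size 1 → block sizes [2, 1]

Assembling the blocks gives a Jordan form
J =
  [-3,  1,  0]
  [ 0, -3,  0]
  [ 0,  0, -3]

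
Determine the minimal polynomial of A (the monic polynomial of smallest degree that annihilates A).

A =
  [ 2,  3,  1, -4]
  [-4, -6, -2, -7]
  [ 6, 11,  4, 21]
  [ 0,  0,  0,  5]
x^4 - 5*x^3

The characteristic polynomial is χ_A(x) = x^3*(x - 5), so the eigenvalues are known. The minimal polynomial is
  m_A(x) = Π_λ (x − λ)^{k_λ}
where k_λ is the size of the *largest* Jordan block for λ (equivalently, the smallest k with (A − λI)^k v = 0 for every generalised eigenvector v of λ).

  λ = 0: largest Jordan block has size 3, contributing (x − 0)^3
  λ = 5: largest Jordan block has size 1, contributing (x − 5)

So m_A(x) = x^3*(x - 5) = x^4 - 5*x^3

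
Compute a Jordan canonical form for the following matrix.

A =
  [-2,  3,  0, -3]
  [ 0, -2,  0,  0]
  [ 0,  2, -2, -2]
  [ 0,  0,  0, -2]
J_2(-2) ⊕ J_1(-2) ⊕ J_1(-2)

The characteristic polynomial is
  det(x·I − A) = x^4 + 8*x^3 + 24*x^2 + 32*x + 16 = (x + 2)^4

Eigenvalues and multiplicities (the geometric multiplicity of λ is n − rank(A − λI), which equals the number of Jordan blocks for λ):
  λ = -2: algebraic multiplicity = 4, geometric multiplicity = 3

Determining the block sizes for each eigenvalue:
  λ = -2: 3 blocks summing to 4 forces exactly one block of size 2 and the rest size 1 → block sizes [2, 1, 1]

Assembling the blocks gives a Jordan form
J =
  [-2,  1,  0,  0]
  [ 0, -2,  0,  0]
  [ 0,  0, -2,  0]
  [ 0,  0,  0, -2]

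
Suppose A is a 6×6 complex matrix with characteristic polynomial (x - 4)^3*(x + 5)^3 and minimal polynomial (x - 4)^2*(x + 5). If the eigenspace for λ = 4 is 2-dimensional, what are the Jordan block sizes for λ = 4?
Block sizes for λ = 4: [2, 1]

Step 1 — from the characteristic polynomial, algebraic multiplicity of λ = 4 is 3. From dim ker(A − (4)·I) = 2, there are exactly 2 Jordan blocks for λ = 4.
Step 2 — from the minimal polynomial, the factor (x − 4)^2 tells us the largest block for λ = 4 has size 2.
Step 3 — with total size 3, 2 blocks, and largest block 2, the block sizes (in nonincreasing order) are [2, 1].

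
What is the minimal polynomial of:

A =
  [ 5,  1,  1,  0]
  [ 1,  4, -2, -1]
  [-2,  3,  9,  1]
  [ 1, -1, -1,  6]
x^2 - 12*x + 36

The characteristic polynomial is χ_A(x) = (x - 6)^4, so the eigenvalues are known. The minimal polynomial is
  m_A(x) = Π_λ (x − λ)^{k_λ}
where k_λ is the size of the *largest* Jordan block for λ (equivalently, the smallest k with (A − λI)^k v = 0 for every generalised eigenvector v of λ).

  λ = 6: largest Jordan block has size 2, contributing (x − 6)^2

So m_A(x) = (x - 6)^2 = x^2 - 12*x + 36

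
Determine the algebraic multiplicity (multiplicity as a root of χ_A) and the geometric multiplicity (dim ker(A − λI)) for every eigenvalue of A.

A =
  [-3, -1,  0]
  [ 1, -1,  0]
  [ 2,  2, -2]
λ = -2: alg = 3, geom = 2

Step 1 — factor the characteristic polynomial to read off the algebraic multiplicities:
  χ_A(x) = (x + 2)^3

Step 2 — compute geometric multiplicities via the rank-nullity identity g(λ) = n − rank(A − λI):
  rank(A − (-2)·I) = 1, so dim ker(A − (-2)·I) = n − 1 = 2

Summary:
  λ = -2: algebraic multiplicity = 3, geometric multiplicity = 2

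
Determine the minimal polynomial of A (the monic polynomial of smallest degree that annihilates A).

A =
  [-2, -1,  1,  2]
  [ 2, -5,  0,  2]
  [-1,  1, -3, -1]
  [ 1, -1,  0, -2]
x^3 + 9*x^2 + 27*x + 27

The characteristic polynomial is χ_A(x) = (x + 3)^4, so the eigenvalues are known. The minimal polynomial is
  m_A(x) = Π_λ (x − λ)^{k_λ}
where k_λ is the size of the *largest* Jordan block for λ (equivalently, the smallest k with (A − λI)^k v = 0 for every generalised eigenvector v of λ).

  λ = -3: largest Jordan block has size 3, contributing (x + 3)^3

So m_A(x) = (x + 3)^3 = x^3 + 9*x^2 + 27*x + 27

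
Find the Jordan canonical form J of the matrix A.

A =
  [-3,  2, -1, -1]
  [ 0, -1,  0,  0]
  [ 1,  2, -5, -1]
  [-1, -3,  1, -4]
J_3(-4) ⊕ J_1(-1)

The characteristic polynomial is
  det(x·I − A) = x^4 + 13*x^3 + 60*x^2 + 112*x + 64 = (x + 1)*(x + 4)^3

Eigenvalues and multiplicities (the geometric multiplicity of λ is n − rank(A − λI), which equals the number of Jordan blocks for λ):
  λ = -4: algebraic multiplicity = 3, geometric multiplicity = 1
  λ = -1: algebraic multiplicity = 1, geometric multiplicity = 1

Determining the block sizes for each eigenvalue:
  λ = -4: one block (gm = 1), so the single block has size am = 3 → block sizes [3]
  λ = -1: one block (gm = 1), so the single block has size am = 1 → block sizes [1]

Assembling the blocks gives a Jordan form
J =
  [-4,  1,  0,  0]
  [ 0, -4,  1,  0]
  [ 0,  0, -4,  0]
  [ 0,  0,  0, -1]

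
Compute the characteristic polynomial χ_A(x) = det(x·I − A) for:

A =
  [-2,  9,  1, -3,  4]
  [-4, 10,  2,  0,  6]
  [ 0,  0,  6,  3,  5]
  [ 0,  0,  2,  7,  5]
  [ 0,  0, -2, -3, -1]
x^5 - 20*x^4 + 160*x^3 - 640*x^2 + 1280*x - 1024

Expanding det(x·I − A) (e.g. by cofactor expansion or by noting that A is similar to its Jordan form J, which has the same characteristic polynomial as A) gives
  χ_A(x) = x^5 - 20*x^4 + 160*x^3 - 640*x^2 + 1280*x - 1024
which factors as (x - 4)^5. The eigenvalues (with algebraic multiplicities) are λ = 4 with multiplicity 5.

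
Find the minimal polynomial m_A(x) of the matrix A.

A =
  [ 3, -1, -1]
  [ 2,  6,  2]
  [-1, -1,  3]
x^2 - 8*x + 16

The characteristic polynomial is χ_A(x) = (x - 4)^3, so the eigenvalues are known. The minimal polynomial is
  m_A(x) = Π_λ (x − λ)^{k_λ}
where k_λ is the size of the *largest* Jordan block for λ (equivalently, the smallest k with (A − λI)^k v = 0 for every generalised eigenvector v of λ).

  λ = 4: largest Jordan block has size 2, contributing (x − 4)^2

So m_A(x) = (x - 4)^2 = x^2 - 8*x + 16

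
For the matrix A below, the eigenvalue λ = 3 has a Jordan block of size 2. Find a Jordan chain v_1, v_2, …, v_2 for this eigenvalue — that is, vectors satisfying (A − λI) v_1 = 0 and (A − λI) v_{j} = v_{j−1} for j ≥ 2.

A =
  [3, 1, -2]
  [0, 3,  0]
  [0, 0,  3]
A Jordan chain for λ = 3 of length 2:
v_1 = (1, 0, 0)ᵀ
v_2 = (0, 1, 0)ᵀ

Let N = A − (3)·I. We want v_2 with N^2 v_2 = 0 but N^1 v_2 ≠ 0; then v_{j-1} := N · v_j for j = 2, …, 2.

Pick v_2 = (0, 1, 0)ᵀ.
Then v_1 = N · v_2 = (1, 0, 0)ᵀ.

Sanity check: (A − (3)·I) v_1 = (0, 0, 0)ᵀ = 0. ✓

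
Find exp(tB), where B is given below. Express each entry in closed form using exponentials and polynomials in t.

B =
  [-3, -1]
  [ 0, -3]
e^{tB} =
  [exp(-3*t), -t*exp(-3*t)]
  [0, exp(-3*t)]

Strategy: write B = P · J · P⁻¹ where J is a Jordan canonical form, so e^{tB} = P · e^{tJ} · P⁻¹, and e^{tJ} can be computed block-by-block.

B has Jordan form
J =
  [-3,  1]
  [ 0, -3]
(up to reordering of blocks).

Per-block formulas:
  For a 2×2 Jordan block J_2(-3): exp(t · J_2(-3)) = e^(-3t)·(I + t·N), where N is the 2×2 nilpotent shift.

After assembling e^{tJ} and conjugating by P, we get:

e^{tB} =
  [exp(-3*t), -t*exp(-3*t)]
  [0, exp(-3*t)]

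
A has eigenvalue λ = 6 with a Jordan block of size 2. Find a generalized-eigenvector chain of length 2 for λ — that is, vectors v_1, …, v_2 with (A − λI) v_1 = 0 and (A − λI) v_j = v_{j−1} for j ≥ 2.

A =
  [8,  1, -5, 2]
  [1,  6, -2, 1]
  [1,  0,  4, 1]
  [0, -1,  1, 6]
A Jordan chain for λ = 6 of length 2:
v_1 = (2, 1, 1, 0)ᵀ
v_2 = (1, 0, 0, 0)ᵀ

Let N = A − (6)·I. We want v_2 with N^2 v_2 = 0 but N^1 v_2 ≠ 0; then v_{j-1} := N · v_j for j = 2, …, 2.

Pick v_2 = (1, 0, 0, 0)ᵀ.
Then v_1 = N · v_2 = (2, 1, 1, 0)ᵀ.

Sanity check: (A − (6)·I) v_1 = (0, 0, 0, 0)ᵀ = 0. ✓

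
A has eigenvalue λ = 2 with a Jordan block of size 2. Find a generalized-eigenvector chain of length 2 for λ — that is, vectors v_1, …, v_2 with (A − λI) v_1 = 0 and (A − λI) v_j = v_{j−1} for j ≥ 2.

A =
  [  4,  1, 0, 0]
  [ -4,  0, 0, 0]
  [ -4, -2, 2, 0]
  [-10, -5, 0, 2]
A Jordan chain for λ = 2 of length 2:
v_1 = (2, -4, -4, -10)ᵀ
v_2 = (1, 0, 0, 0)ᵀ

Let N = A − (2)·I. We want v_2 with N^2 v_2 = 0 but N^1 v_2 ≠ 0; then v_{j-1} := N · v_j for j = 2, …, 2.

Pick v_2 = (1, 0, 0, 0)ᵀ.
Then v_1 = N · v_2 = (2, -4, -4, -10)ᵀ.

Sanity check: (A − (2)·I) v_1 = (0, 0, 0, 0)ᵀ = 0. ✓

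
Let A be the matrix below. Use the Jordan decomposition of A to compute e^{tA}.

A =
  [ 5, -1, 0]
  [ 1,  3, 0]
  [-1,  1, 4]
e^{tA} =
  [t*exp(4*t) + exp(4*t), -t*exp(4*t), 0]
  [t*exp(4*t), -t*exp(4*t) + exp(4*t), 0]
  [-t*exp(4*t), t*exp(4*t), exp(4*t)]

Strategy: write A = P · J · P⁻¹ where J is a Jordan canonical form, so e^{tA} = P · e^{tJ} · P⁻¹, and e^{tJ} can be computed block-by-block.

A has Jordan form
J =
  [4, 1, 0]
  [0, 4, 0]
  [0, 0, 4]
(up to reordering of blocks).

Per-block formulas:
  For a 2×2 Jordan block J_2(4): exp(t · J_2(4)) = e^(4t)·(I + t·N), where N is the 2×2 nilpotent shift.
  For a 1×1 block at λ = 4: exp(t · [4]) = [e^(4t)].

After assembling e^{tJ} and conjugating by P, we get:

e^{tA} =
  [t*exp(4*t) + exp(4*t), -t*exp(4*t), 0]
  [t*exp(4*t), -t*exp(4*t) + exp(4*t), 0]
  [-t*exp(4*t), t*exp(4*t), exp(4*t)]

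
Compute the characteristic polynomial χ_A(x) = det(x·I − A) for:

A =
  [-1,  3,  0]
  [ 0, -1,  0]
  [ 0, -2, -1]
x^3 + 3*x^2 + 3*x + 1

Expanding det(x·I − A) (e.g. by cofactor expansion or by noting that A is similar to its Jordan form J, which has the same characteristic polynomial as A) gives
  χ_A(x) = x^3 + 3*x^2 + 3*x + 1
which factors as (x + 1)^3. The eigenvalues (with algebraic multiplicities) are λ = -1 with multiplicity 3.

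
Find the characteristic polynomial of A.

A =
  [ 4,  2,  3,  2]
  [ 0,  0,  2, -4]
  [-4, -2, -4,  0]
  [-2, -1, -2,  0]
x^4

Expanding det(x·I − A) (e.g. by cofactor expansion or by noting that A is similar to its Jordan form J, which has the same characteristic polynomial as A) gives
  χ_A(x) = x^4
which factors as x^4. The eigenvalues (with algebraic multiplicities) are λ = 0 with multiplicity 4.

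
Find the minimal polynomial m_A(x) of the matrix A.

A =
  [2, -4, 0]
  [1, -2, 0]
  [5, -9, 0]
x^3

The characteristic polynomial is χ_A(x) = x^3, so the eigenvalues are known. The minimal polynomial is
  m_A(x) = Π_λ (x − λ)^{k_λ}
where k_λ is the size of the *largest* Jordan block for λ (equivalently, the smallest k with (A − λI)^k v = 0 for every generalised eigenvector v of λ).

  λ = 0: largest Jordan block has size 3, contributing (x − 0)^3

So m_A(x) = x^3 = x^3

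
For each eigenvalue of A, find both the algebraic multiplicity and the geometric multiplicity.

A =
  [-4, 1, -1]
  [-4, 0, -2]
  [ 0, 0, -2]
λ = -2: alg = 3, geom = 2

Step 1 — factor the characteristic polynomial to read off the algebraic multiplicities:
  χ_A(x) = (x + 2)^3

Step 2 — compute geometric multiplicities via the rank-nullity identity g(λ) = n − rank(A − λI):
  rank(A − (-2)·I) = 1, so dim ker(A − (-2)·I) = n − 1 = 2

Summary:
  λ = -2: algebraic multiplicity = 3, geometric multiplicity = 2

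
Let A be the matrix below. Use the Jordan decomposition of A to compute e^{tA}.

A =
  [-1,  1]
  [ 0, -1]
e^{tA} =
  [exp(-t), t*exp(-t)]
  [0, exp(-t)]

Strategy: write A = P · J · P⁻¹ where J is a Jordan canonical form, so e^{tA} = P · e^{tJ} · P⁻¹, and e^{tJ} can be computed block-by-block.

A has Jordan form
J =
  [-1,  1]
  [ 0, -1]
(up to reordering of blocks).

Per-block formulas:
  For a 2×2 Jordan block J_2(-1): exp(t · J_2(-1)) = e^(-1t)·(I + t·N), where N is the 2×2 nilpotent shift.

After assembling e^{tJ} and conjugating by P, we get:

e^{tA} =
  [exp(-t), t*exp(-t)]
  [0, exp(-t)]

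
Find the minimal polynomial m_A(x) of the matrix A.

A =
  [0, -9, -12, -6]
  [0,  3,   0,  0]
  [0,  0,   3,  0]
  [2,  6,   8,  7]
x^2 - 7*x + 12

The characteristic polynomial is χ_A(x) = (x - 4)*(x - 3)^3, so the eigenvalues are known. The minimal polynomial is
  m_A(x) = Π_λ (x − λ)^{k_λ}
where k_λ is the size of the *largest* Jordan block for λ (equivalently, the smallest k with (A − λI)^k v = 0 for every generalised eigenvector v of λ).

  λ = 3: largest Jordan block has size 1, contributing (x − 3)
  λ = 4: largest Jordan block has size 1, contributing (x − 4)

So m_A(x) = (x - 4)*(x - 3) = x^2 - 7*x + 12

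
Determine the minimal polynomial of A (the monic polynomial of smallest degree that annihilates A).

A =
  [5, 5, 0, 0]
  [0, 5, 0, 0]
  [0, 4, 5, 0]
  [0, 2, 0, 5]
x^2 - 10*x + 25

The characteristic polynomial is χ_A(x) = (x - 5)^4, so the eigenvalues are known. The minimal polynomial is
  m_A(x) = Π_λ (x − λ)^{k_λ}
where k_λ is the size of the *largest* Jordan block for λ (equivalently, the smallest k with (A − λI)^k v = 0 for every generalised eigenvector v of λ).

  λ = 5: largest Jordan block has size 2, contributing (x − 5)^2

So m_A(x) = (x - 5)^2 = x^2 - 10*x + 25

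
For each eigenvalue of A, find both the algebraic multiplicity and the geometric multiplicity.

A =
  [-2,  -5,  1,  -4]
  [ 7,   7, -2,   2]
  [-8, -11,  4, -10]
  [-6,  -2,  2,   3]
λ = 3: alg = 4, geom = 2

Step 1 — factor the characteristic polynomial to read off the algebraic multiplicities:
  χ_A(x) = (x - 3)^4

Step 2 — compute geometric multiplicities via the rank-nullity identity g(λ) = n − rank(A − λI):
  rank(A − (3)·I) = 2, so dim ker(A − (3)·I) = n − 2 = 2

Summary:
  λ = 3: algebraic multiplicity = 4, geometric multiplicity = 2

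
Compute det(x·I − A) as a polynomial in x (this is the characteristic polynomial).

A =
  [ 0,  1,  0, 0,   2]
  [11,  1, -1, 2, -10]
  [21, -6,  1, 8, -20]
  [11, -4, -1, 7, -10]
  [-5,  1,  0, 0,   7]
x^5 - 16*x^4 + 97*x^3 - 278*x^2 + 380*x - 200

Expanding det(x·I − A) (e.g. by cofactor expansion or by noting that A is similar to its Jordan form J, which has the same characteristic polynomial as A) gives
  χ_A(x) = x^5 - 16*x^4 + 97*x^3 - 278*x^2 + 380*x - 200
which factors as (x - 5)^2*(x - 2)^3. The eigenvalues (with algebraic multiplicities) are λ = 2 with multiplicity 3, λ = 5 with multiplicity 2.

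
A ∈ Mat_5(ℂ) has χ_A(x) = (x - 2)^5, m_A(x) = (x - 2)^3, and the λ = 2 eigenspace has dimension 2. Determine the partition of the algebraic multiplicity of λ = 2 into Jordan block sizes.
Block sizes for λ = 2: [3, 2]

Step 1 — from the characteristic polynomial, algebraic multiplicity of λ = 2 is 5. From dim ker(A − (2)·I) = 2, there are exactly 2 Jordan blocks for λ = 2.
Step 2 — from the minimal polynomial, the factor (x − 2)^3 tells us the largest block for λ = 2 has size 3.
Step 3 — with total size 5, 2 blocks, and largest block 3, the block sizes (in nonincreasing order) are [3, 2].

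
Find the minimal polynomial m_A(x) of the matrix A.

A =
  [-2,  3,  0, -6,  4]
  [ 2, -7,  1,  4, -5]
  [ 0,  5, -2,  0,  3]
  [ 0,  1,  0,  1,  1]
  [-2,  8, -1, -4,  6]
x^5 + 4*x^4 + x^3 - 10*x^2 - 4*x + 8

The characteristic polynomial is χ_A(x) = (x - 1)^2*(x + 2)^3, so the eigenvalues are known. The minimal polynomial is
  m_A(x) = Π_λ (x − λ)^{k_λ}
where k_λ is the size of the *largest* Jordan block for λ (equivalently, the smallest k with (A − λI)^k v = 0 for every generalised eigenvector v of λ).

  λ = -2: largest Jordan block has size 3, contributing (x + 2)^3
  λ = 1: largest Jordan block has size 2, contributing (x − 1)^2

So m_A(x) = (x - 1)^2*(x + 2)^3 = x^5 + 4*x^4 + x^3 - 10*x^2 - 4*x + 8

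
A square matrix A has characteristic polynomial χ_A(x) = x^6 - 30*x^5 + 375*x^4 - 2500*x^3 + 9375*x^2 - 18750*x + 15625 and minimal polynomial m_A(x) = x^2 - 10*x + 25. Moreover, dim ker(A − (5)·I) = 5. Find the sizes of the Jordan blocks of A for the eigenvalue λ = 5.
Block sizes for λ = 5: [2, 1, 1, 1, 1]

Step 1 — from the characteristic polynomial, algebraic multiplicity of λ = 5 is 6. From dim ker(A − (5)·I) = 5, there are exactly 5 Jordan blocks for λ = 5.
Step 2 — from the minimal polynomial, the factor (x − 5)^2 tells us the largest block for λ = 5 has size 2.
Step 3 — with total size 6, 5 blocks, and largest block 2, the block sizes (in nonincreasing order) are [2, 1, 1, 1, 1].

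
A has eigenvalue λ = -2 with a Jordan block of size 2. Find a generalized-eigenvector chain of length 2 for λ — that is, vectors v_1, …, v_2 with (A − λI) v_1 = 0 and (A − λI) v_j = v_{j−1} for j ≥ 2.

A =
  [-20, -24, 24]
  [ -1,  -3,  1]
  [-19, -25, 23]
A Jordan chain for λ = -2 of length 2:
v_1 = (0, -1, -1)ᵀ
v_2 = (4, -3, 0)ᵀ

Let N = A − (-2)·I. We want v_2 with N^2 v_2 = 0 but N^1 v_2 ≠ 0; then v_{j-1} := N · v_j for j = 2, …, 2.

Pick v_2 = (4, -3, 0)ᵀ.
Then v_1 = N · v_2 = (0, -1, -1)ᵀ.

Sanity check: (A − (-2)·I) v_1 = (0, 0, 0)ᵀ = 0. ✓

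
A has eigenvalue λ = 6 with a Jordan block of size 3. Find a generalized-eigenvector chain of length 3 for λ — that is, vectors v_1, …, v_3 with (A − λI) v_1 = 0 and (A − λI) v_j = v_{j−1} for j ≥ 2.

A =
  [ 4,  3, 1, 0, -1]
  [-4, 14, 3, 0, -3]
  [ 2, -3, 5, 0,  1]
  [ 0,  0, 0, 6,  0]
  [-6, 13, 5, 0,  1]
A Jordan chain for λ = 6 of length 3:
v_1 = (2, 4, -2, 0, 6)ᵀ
v_2 = (3, 8, -3, 0, 13)ᵀ
v_3 = (0, 1, 0, 0, 0)ᵀ

Let N = A − (6)·I. We want v_3 with N^3 v_3 = 0 but N^2 v_3 ≠ 0; then v_{j-1} := N · v_j for j = 3, …, 2.

Pick v_3 = (0, 1, 0, 0, 0)ᵀ.
Then v_2 = N · v_3 = (3, 8, -3, 0, 13)ᵀ.
Then v_1 = N · v_2 = (2, 4, -2, 0, 6)ᵀ.

Sanity check: (A − (6)·I) v_1 = (0, 0, 0, 0, 0)ᵀ = 0. ✓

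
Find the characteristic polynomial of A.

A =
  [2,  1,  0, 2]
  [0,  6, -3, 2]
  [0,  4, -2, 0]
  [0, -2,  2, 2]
x^4 - 8*x^3 + 24*x^2 - 32*x + 16

Expanding det(x·I − A) (e.g. by cofactor expansion or by noting that A is similar to its Jordan form J, which has the same characteristic polynomial as A) gives
  χ_A(x) = x^4 - 8*x^3 + 24*x^2 - 32*x + 16
which factors as (x - 2)^4. The eigenvalues (with algebraic multiplicities) are λ = 2 with multiplicity 4.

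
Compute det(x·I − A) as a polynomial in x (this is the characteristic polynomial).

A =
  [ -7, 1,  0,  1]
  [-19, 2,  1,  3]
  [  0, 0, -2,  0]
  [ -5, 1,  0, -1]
x^4 + 8*x^3 + 24*x^2 + 32*x + 16

Expanding det(x·I − A) (e.g. by cofactor expansion or by noting that A is similar to its Jordan form J, which has the same characteristic polynomial as A) gives
  χ_A(x) = x^4 + 8*x^3 + 24*x^2 + 32*x + 16
which factors as (x + 2)^4. The eigenvalues (with algebraic multiplicities) are λ = -2 with multiplicity 4.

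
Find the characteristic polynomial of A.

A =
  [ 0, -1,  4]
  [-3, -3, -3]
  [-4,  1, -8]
x^3 + 11*x^2 + 40*x + 48

Expanding det(x·I − A) (e.g. by cofactor expansion or by noting that A is similar to its Jordan form J, which has the same characteristic polynomial as A) gives
  χ_A(x) = x^3 + 11*x^2 + 40*x + 48
which factors as (x + 3)*(x + 4)^2. The eigenvalues (with algebraic multiplicities) are λ = -4 with multiplicity 2, λ = -3 with multiplicity 1.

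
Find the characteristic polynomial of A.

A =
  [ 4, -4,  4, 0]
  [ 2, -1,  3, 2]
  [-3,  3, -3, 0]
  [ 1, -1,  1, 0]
x^4

Expanding det(x·I − A) (e.g. by cofactor expansion or by noting that A is similar to its Jordan form J, which has the same characteristic polynomial as A) gives
  χ_A(x) = x^4
which factors as x^4. The eigenvalues (with algebraic multiplicities) are λ = 0 with multiplicity 4.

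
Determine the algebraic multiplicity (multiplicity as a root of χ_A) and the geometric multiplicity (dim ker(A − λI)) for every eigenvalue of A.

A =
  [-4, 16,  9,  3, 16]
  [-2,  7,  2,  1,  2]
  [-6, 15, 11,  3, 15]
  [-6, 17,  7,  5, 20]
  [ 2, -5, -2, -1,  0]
λ = 2: alg = 2, geom = 1; λ = 5: alg = 3, geom = 1

Step 1 — factor the characteristic polynomial to read off the algebraic multiplicities:
  χ_A(x) = (x - 5)^3*(x - 2)^2

Step 2 — compute geometric multiplicities via the rank-nullity identity g(λ) = n − rank(A − λI):
  rank(A − (2)·I) = 4, so dim ker(A − (2)·I) = n − 4 = 1
  rank(A − (5)·I) = 4, so dim ker(A − (5)·I) = n − 4 = 1

Summary:
  λ = 2: algebraic multiplicity = 2, geometric multiplicity = 1
  λ = 5: algebraic multiplicity = 3, geometric multiplicity = 1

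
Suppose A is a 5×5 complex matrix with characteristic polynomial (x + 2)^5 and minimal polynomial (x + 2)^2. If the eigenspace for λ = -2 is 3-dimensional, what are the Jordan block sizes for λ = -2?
Block sizes for λ = -2: [2, 2, 1]

Step 1 — from the characteristic polynomial, algebraic multiplicity of λ = -2 is 5. From dim ker(A − (-2)·I) = 3, there are exactly 3 Jordan blocks for λ = -2.
Step 2 — from the minimal polynomial, the factor (x + 2)^2 tells us the largest block for λ = -2 has size 2.
Step 3 — with total size 5, 3 blocks, and largest block 2, the block sizes (in nonincreasing order) are [2, 2, 1].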